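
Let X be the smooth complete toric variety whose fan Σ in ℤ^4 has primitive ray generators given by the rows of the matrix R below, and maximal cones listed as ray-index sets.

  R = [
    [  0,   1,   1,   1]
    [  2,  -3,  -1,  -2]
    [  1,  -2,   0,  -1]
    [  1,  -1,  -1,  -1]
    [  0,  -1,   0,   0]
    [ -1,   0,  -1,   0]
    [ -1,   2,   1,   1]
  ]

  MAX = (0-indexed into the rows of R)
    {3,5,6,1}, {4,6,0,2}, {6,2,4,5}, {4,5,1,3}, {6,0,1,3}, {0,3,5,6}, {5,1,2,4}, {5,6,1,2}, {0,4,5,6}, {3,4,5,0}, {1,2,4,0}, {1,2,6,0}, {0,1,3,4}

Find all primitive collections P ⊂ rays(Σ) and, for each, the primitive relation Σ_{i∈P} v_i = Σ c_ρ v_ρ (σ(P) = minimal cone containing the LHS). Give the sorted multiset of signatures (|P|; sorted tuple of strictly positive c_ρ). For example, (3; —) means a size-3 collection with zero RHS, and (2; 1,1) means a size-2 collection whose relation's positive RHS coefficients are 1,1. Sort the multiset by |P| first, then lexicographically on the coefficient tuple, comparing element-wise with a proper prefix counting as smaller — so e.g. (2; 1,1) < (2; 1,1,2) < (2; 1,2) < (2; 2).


Σ has 5 primitive collections:

  • {2,3}:  v_{2} + v_{3} = v_{1}  so sig = (2; 1)
  • {3,4,6}:  v_{3} + v_{4} + v_{6} = 0  so sig = (3; —)
  • {0,2,5}:  v_{0} + v_{2} + v_{5} = v_{4}  so sig = (3; 1)
  • {1,4,6}:  v_{1} + v_{4} + v_{6} = v_{2}  so sig = (3; 1)
  • {0,1,5}:  v_{0} + v_{1} + v_{5} = v_{3} + v_{4}  so sig = (3; 1,1)

so the primitive-relation signature multiset is
    (2; 1)
    (3; —)
    (3; 1)
    (3; 1)
    (3; 1,1)


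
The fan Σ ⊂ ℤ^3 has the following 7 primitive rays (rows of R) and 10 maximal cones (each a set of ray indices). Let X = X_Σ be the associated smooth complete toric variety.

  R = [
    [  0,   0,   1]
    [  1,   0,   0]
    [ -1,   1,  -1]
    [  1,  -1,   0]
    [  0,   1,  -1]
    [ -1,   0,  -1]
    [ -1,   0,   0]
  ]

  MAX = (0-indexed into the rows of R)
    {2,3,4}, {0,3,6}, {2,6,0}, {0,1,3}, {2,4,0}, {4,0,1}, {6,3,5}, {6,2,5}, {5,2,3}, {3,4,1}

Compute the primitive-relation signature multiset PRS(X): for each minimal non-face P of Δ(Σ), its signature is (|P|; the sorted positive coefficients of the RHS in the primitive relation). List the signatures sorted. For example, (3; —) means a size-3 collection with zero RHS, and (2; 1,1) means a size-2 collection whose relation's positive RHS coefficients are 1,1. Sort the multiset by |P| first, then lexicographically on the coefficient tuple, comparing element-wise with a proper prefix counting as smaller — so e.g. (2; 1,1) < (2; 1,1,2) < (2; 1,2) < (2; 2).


9 collections generate NE(X_Σ); each relation:

  • {1,6}:  v_{1} + v_{6} = 0  →  sig = (2; —)
  • {0,5}:  v_{0} + v_{5} = v_{6}  →  sig = (2; 1)
  • {1,2}:  v_{1} + v_{2} = v_{4}  →  sig = (2; 1)
  • {4,6}:  v_{4} + v_{6} = v_{2}  →  sig = (2; 1)
  • {1,5}:  v_{1} + v_{5} = v_{2} + v_{3}  →  sig = (2; 1,1)
  • {4,5}:  v_{4} + v_{5} = 2·v_{2} + v_{3}  →  sig = (2; 1,2)
  • {0,2,3}:  v_{0} + v_{2} + v_{3} = 0  →  sig = (3; —)
  • {0,3,4}:  v_{0} + v_{3} + v_{4} = v_{1}  →  sig = (3; 1)
  • {2,3,6}:  v_{2} + v_{3} + v_{6} = v_{5}  →  sig = (3; 1)

Signatures (|P|; sorted positive RHS coefficients), sorted:
    (2; —)
    (2; 1)
    (2; 1)
    (2; 1)
    (2; 1,1)
    (2; 1,2)
    (3; —)
    (3; 1)
    (3; 1)


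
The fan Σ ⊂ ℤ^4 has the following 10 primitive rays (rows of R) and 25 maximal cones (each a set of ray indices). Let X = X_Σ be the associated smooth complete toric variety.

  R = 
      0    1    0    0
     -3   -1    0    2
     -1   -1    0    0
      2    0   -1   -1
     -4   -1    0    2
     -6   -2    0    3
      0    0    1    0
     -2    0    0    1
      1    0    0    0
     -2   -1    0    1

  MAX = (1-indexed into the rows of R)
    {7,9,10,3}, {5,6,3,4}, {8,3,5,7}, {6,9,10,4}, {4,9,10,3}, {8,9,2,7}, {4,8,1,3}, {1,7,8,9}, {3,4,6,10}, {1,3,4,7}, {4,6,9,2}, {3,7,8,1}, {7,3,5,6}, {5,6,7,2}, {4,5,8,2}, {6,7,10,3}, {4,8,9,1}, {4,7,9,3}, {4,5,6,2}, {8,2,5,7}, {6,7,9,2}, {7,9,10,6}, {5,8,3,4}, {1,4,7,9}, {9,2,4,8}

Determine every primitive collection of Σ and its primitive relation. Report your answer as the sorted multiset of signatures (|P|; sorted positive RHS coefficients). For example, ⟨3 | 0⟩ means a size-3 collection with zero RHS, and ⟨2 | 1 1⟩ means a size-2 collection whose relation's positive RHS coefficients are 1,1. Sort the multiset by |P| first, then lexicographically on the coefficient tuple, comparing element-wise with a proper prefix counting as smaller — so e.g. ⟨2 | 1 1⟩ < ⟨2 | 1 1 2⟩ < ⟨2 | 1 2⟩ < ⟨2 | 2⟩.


The 18 primitive collections of Σ (r=10, n=4):

  {1,10}:  v_{1} + v_{10} = v_{8} — sig = ⟨2 | 1⟩
  {5,9}:  v_{5} + v_{9} = v_{2} — sig = ⟨2 | 1⟩
  {5,10}:  v_{5} + v_{10} = v_{6} — sig = ⟨2 | 1⟩
  {8,10}:  v_{8} + v_{10} = v_{5} — sig = ⟨2 | 1⟩
  {1,6}:  v_{1} + v_{6} = v_{5} + v_{8} — sig = ⟨2 | 1 1⟩
  {2,10}:  v_{2} + v_{10} = v_{6} + v_{9} — sig = ⟨2 | 1 1⟩
  {1,2}:  v_{1} + v_{2} = 2·v_{8} + v_{9} — sig = ⟨2 | 1 2⟩
  {1,5}:  v_{1} + v_{5} = 2·v_{8} — sig = ⟨2 | 2⟩
  {2,3}:  v_{2} + v_{3} = 2·v_{10} — sig = ⟨2 | 2⟩
  {6,8}:  v_{6} + v_{8} = 2·v_{5} — sig = ⟨2 | 2⟩
  {1,3,9}:  v_{1} + v_{3} + v_{9} = 0 — sig = ⟨3 | 0⟩
  {4,7,8}:  v_{4} + v_{7} + v_{8} = 0 — sig = ⟨3 | 0⟩
  {3,8,9}:  v_{3} + v_{8} + v_{9} = v_{10} — sig = ⟨3 | 1⟩
  {4,5,7}:  v_{4} + v_{5} + v_{7} = v_{10} — sig = ⟨3 | 1⟩
  {2,4,7}:  v_{2} + v_{4} + v_{7} = v_{9} + v_{10} — sig = ⟨3 | 1 1⟩
  {4,7,10}:  v_{4} + v_{7} + v_{10} = v_{3} + v_{9} — sig = ⟨3 | 1 1⟩
  {4,6,7}:  v_{4} + v_{6} + v_{7} = 2·v_{10} — sig = ⟨3 | 2⟩
  {3,6,9}:  v_{3} + v_{6} + v_{9} = 3·v_{10} — sig = ⟨3 | 3⟩

Signatures (|P|; sorted positive RHS coefficients), sorted:
    ⟨2 | 1⟩
    ⟨2 | 1⟩
    ⟨2 | 1⟩
    ⟨2 | 1⟩
    ⟨2 | 1 1⟩
    ⟨2 | 1 1⟩
    ⟨2 | 1 2⟩
    ⟨2 | 2⟩
    ⟨2 | 2⟩
    ⟨2 | 2⟩
    ⟨3 | 0⟩
    ⟨3 | 0⟩
    ⟨3 | 1⟩
    ⟨3 | 1⟩
    ⟨3 | 1 1⟩
    ⟨3 | 1 1⟩
    ⟨3 | 2⟩
    ⟨3 | 3⟩


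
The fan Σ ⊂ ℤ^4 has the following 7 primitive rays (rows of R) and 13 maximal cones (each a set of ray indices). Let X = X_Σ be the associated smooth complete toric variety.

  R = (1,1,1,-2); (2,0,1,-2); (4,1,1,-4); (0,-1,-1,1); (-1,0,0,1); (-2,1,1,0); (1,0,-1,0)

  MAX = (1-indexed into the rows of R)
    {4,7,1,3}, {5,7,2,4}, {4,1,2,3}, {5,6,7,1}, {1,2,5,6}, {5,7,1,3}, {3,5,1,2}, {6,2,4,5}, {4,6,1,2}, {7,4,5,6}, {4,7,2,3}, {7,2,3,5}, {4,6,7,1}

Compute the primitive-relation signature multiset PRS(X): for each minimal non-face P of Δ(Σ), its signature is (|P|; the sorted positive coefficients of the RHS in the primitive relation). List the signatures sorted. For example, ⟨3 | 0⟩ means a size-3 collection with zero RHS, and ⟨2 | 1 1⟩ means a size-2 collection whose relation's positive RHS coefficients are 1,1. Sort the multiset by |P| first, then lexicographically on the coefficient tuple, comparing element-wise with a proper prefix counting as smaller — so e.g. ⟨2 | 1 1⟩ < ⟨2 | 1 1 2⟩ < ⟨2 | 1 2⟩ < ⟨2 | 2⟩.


Δ(Σ) — 7 vertices, 5 min non-faces:

  P={3,6}:  v_{3} + v_{6} = 2·v_{1} ; sig = ⟨2 | 2⟩
  P={1,4,5}:  v_{1} + v_{4} + v_{5} = 0 ; sig = ⟨3 | 0⟩
  P={1,2,7}:  v_{1} + v_{2} + v_{7} = v_{3} ; sig = ⟨3 | 1⟩
  P={2,6,7}:  v_{2} + v_{6} + v_{7} = v_{1} ; sig = ⟨3 | 1⟩
  P={3,4,5}:  v_{3} + v_{4} + v_{5} = v_{2} + v_{7} ; sig = ⟨3 | 1 1⟩

Signatures (|P|; sorted positive RHS coefficients), sorted:
    ⟨2 | 2⟩
    ⟨3 | 0⟩
    ⟨3 | 1⟩
    ⟨3 | 1⟩
    ⟨3 | 1 1⟩


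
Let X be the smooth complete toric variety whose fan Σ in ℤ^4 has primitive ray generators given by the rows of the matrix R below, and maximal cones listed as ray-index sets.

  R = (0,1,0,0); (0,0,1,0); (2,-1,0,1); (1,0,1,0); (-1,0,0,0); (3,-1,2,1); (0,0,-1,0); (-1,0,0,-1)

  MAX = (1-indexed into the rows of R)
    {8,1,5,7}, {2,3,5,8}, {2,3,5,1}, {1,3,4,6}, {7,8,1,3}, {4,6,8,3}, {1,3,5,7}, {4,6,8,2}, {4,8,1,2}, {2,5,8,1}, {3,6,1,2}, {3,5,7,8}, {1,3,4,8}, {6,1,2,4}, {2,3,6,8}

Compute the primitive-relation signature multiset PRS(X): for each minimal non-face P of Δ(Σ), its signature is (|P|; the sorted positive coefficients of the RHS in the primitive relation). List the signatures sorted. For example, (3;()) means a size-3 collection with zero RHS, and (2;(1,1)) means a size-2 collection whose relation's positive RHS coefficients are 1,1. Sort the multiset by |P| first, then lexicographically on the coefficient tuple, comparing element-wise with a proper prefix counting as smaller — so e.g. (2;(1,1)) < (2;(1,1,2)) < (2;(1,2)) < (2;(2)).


Σ has 9 primitive collections:

  P={2,7}:  v_{2} + v_{7} = 0  →  sig = (2;())
  P={4,5}:  v_{4} + v_{5} = v_{2}  →  sig = (2;(1))
  P={6,7}:  v_{6} + v_{7} = v_{3} + v_{4}  →  sig = (2;(1,1))
  P={4,7}:  v_{4} + v_{7} = v_{1} + v_{3} + v_{8}  →  sig = (2;(1,1,1))
  P={5,6}:  v_{5} + v_{6} = 2·v_{2} + v_{3}  →  sig = (2;(1,2))
  P={2,3,4}:  v_{2} + v_{3} + v_{4} = v_{6}  →  sig = (3;(1))
  P={1,6,8}:  v_{1} + v_{6} + v_{8} = 2·v_{4}  →  sig = (3;(2))
  P={1,3,5,8}:  v_{1} + v_{3} + v_{5} + v_{8} = 0  →  sig = (4;())
  P={1,2,3,8}:  v_{1} + v_{2} + v_{3} + v_{8} = v_{4}  →  sig = (4;(1))

Signatures (|P|; sorted positive RHS coefficients), sorted:
{ (2;()),  (2;(1)),  (2;(1,1)),  (2;(1,1,1)),  (2;(1,2)),  (3;(1)),  (3;(2)),  (4;()),  (4;(1)) }


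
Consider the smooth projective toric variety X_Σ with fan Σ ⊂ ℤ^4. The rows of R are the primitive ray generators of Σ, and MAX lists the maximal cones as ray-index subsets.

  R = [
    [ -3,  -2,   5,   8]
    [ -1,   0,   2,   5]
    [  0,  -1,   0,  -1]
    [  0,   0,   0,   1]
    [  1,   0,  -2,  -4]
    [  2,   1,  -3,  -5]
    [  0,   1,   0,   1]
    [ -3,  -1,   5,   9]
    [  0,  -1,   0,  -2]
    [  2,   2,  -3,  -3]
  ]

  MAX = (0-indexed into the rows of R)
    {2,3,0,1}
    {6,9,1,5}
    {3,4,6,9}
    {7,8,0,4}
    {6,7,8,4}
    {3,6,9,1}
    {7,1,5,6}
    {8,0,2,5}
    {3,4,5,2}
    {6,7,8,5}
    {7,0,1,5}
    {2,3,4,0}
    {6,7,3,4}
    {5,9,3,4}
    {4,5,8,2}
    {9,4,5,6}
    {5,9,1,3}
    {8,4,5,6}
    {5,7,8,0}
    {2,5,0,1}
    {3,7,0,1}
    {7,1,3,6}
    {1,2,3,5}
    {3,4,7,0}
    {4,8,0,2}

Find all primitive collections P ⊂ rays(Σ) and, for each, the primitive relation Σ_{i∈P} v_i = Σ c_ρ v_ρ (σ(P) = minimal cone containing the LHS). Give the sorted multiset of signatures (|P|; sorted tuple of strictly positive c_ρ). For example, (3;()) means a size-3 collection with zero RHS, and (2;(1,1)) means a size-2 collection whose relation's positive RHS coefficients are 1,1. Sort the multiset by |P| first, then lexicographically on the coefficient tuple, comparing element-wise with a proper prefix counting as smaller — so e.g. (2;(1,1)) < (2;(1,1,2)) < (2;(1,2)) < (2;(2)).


Primitive collections (15):

  P = {2,6}:  v_{2} + v_{6} = 0  →  sig = (2;())
  P = {0,6}:  v_{0} + v_{6} = v_{7}  →  sig = (2;(1))
  P = {0,9}:  v_{0} + v_{9} = v_{1}  →  sig = (2;(1))
  P = {1,4}:  v_{1} + v_{4} = v_{3}  →  sig = (2;(1))
  P = {2,7}:  v_{2} + v_{7} = v_{0}  →  sig = (2;(1))
  P = {3,8}:  v_{3} + v_{8} = v_{2}  →  sig = (2;(1))
  P = {8,9}:  v_{8} + v_{9} = v_{5}  →  sig = (2;(1))
  P = {1,8}:  v_{1} + v_{8} = v_{0} + v_{5}  →  sig = (2;(1,1))
  P = {2,9}:  v_{2} + v_{9} = v_{3} + v_{5}  →  sig = (2;(1,1))
  P = {7,9}:  v_{7} + v_{9} = v_{1} + v_{6}  →  sig = (2;(1,1))
  P = {4,5,7}:  v_{4} + v_{5} + v_{7} = 0  →  sig = (3;())
  P = {0,4,5}:  v_{0} + v_{4} + v_{5} = v_{2}  →  sig = (3;(1))
  P = {3,5,6}:  v_{3} + v_{5} + v_{6} = v_{9}  →  sig = (3;(1))
  P = {3,5,7}:  v_{3} + v_{5} + v_{7} = v_{1}  →  sig = (3;(1))
  P = {0,3,5}:  v_{0} + v_{3} + v_{5} = v_{1} + v_{2}  →  sig = (3;(1,1))

Sorted signature multiset PRS(X):
    (2;())
    (2;(1))
    (2;(1))
    (2;(1))
    (2;(1))
    (2;(1))
    (2;(1))
    (2;(1,1))
    (2;(1,1))
    (2;(1,1))
    (3;())
    (3;(1))
    (3;(1))
    (3;(1))
    (3;(1,1))


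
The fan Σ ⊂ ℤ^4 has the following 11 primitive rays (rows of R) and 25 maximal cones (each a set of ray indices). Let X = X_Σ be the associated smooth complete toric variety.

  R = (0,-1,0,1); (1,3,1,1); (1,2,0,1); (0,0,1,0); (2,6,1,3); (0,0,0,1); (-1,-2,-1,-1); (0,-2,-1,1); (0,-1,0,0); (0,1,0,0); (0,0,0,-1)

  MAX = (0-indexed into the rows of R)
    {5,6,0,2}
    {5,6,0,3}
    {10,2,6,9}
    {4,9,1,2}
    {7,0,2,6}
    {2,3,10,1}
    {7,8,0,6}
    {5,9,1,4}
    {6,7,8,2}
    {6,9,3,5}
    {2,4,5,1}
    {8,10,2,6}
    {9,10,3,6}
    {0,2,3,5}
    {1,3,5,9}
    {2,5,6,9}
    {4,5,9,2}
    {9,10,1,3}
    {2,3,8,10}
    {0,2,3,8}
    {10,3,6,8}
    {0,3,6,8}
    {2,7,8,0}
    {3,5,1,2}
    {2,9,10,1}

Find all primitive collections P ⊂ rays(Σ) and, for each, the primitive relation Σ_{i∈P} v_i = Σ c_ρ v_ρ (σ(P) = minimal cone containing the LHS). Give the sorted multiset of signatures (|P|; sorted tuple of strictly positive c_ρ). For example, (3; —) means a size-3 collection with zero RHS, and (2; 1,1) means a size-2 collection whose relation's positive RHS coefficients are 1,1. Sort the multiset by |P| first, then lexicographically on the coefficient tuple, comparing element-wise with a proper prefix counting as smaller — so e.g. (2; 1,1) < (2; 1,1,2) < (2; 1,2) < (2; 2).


The 23 primitive collections of Σ (r=11, n=4):

  P = {5,10}:  v_{5} + v_{10} = 0  →  sig = (2; —)
  P = {8,9}:  v_{8} + v_{9} = 0  →  sig = (2; —)
  P = {0,9}:  v_{0} + v_{9} = v_{5}  →  sig = (2; 1)
  P = {0,10}:  v_{0} + v_{10} = v_{8}  →  sig = (2; 1)
  P = {1,6}:  v_{1} + v_{6} = v_{9}  →  sig = (2; 1)
  P = {5,8}:  v_{5} + v_{8} = v_{0}  →  sig = (2; 1)
  P = {1,7}:  v_{1} + v_{7} = v_{0} + v_{2}  →  sig = (2; 1,1)
  P = {1,8}:  v_{1} + v_{8} = v_{2} + v_{3}  →  sig = (2; 1,1)
  P = {3,7}:  v_{3} + v_{7} = v_{0} + v_{8}  →  sig = (2; 1,1)
  P = {0,1}:  v_{0} + v_{1} = v_{2} + v_{3} + v_{5}  →  sig = (2; 1,1,1)
  P = {4,8}:  v_{4} + v_{8} = v_{1} + v_{2} + v_{5}  →  sig = (2; 1,1,1)
  P = {4,10}:  v_{4} + v_{10} = v_{1} + v_{2} + v_{9}  →  sig = (2; 1,1,1)
  P = {7,9}:  v_{7} + v_{9} = v_{0} + v_{2} + v_{6}  →  sig = (2; 1,1,1)
  P = {0,4}:  v_{0} + v_{4} = v_{1} + v_{2} + 2·v_{5}  →  sig = (2; 1,1,2)
  P = {4,6}:  v_{4} + v_{6} = v_{2} + v_{5} + 2·v_{9}  →  sig = (2; 1,1,2)
  P = {5,7}:  v_{5} + v_{7} = 2·v_{0} + v_{2} + v_{6}  →  sig = (2; 1,1,2)
  P = {7,10}:  v_{7} + v_{10} = v_{2} + v_{6} + 2·v_{8}  →  sig = (2; 1,1,2)
  P = {3,4}:  v_{3} + v_{4} = 2·v_{1} + v_{5}  →  sig = (2; 1,2)
  P = {4,7}:  v_{4} + v_{7} = 2·v_{2} + 2·v_{5}  →  sig = (2; 2,2)
  P = {2,3,6}:  v_{2} + v_{3} + v_{6} = 0  →  sig = (3; —)
  P = {2,3,9}:  v_{2} + v_{3} + v_{9} = v_{1}  →  sig = (3; 1)
  P = {0,2,6,8}:  v_{0} + v_{2} + v_{6} + v_{8} = v_{7}  →  sig = (4; 1)
  P = {1,2,5,9}:  v_{1} + v_{2} + v_{5} + v_{9} = v_{4}  →  sig = (4; 1)

Sorted signature multiset PRS(X):
[(2; —), (2; —), (2; 1), (2; 1), (2; 1), (2; 1), (2; 1,1), (2; 1,1), (2; 1,1), (2; 1,1,1), (2; 1,1,1), (2; 1,1,1), (2; 1,1,1), (2; 1,1,2), (2; 1,1,2), (2; 1,1,2), (2; 1,1,2), (2; 1,2), (2; 2,2), (3; —), (3; 1), (4; 1), (4; 1)]


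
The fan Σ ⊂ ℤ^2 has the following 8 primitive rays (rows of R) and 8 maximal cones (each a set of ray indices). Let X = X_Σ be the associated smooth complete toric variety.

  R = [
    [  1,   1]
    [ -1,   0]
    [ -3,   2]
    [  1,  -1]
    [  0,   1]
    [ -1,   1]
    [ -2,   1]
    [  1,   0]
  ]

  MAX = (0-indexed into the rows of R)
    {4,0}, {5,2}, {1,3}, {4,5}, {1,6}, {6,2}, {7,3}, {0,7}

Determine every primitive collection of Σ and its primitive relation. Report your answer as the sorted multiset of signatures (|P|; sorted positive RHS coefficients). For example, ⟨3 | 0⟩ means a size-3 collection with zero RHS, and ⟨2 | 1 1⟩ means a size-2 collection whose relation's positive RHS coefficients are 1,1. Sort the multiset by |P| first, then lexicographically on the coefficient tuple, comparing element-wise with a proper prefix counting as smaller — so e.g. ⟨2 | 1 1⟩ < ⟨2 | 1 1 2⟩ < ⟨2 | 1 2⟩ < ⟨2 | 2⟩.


20 collections generate NE(X_Σ); each relation:

  P={1,7}:  v_{1} + v_{7} = 0  →  sig = ⟨2 | 0⟩
  P={3,5}:  v_{3} + v_{5} = 0  →  sig = ⟨2 | 0⟩
  P={0,1}:  v_{0} + v_{1} = v_{4}  →  sig = ⟨2 | 1⟩
  P={1,4}:  v_{1} + v_{4} = v_{5}  →  sig = ⟨2 | 1⟩
  P={1,5}:  v_{1} + v_{5} = v_{6}  →  sig = ⟨2 | 1⟩
  P={2,3}:  v_{2} + v_{3} = v_{6}  →  sig = ⟨2 | 1⟩
  P={3,4}:  v_{3} + v_{4} = v_{7}  →  sig = ⟨2 | 1⟩
  P={3,6}:  v_{3} + v_{6} = v_{1}  →  sig = ⟨2 | 1⟩
  P={4,7}:  v_{4} + v_{7} = v_{0}  →  sig = ⟨2 | 1⟩
  P={5,6}:  v_{5} + v_{6} = v_{2}  →  sig = ⟨2 | 1⟩
  P={5,7}:  v_{5} + v_{7} = v_{4}  →  sig = ⟨2 | 1⟩
  P={6,7}:  v_{6} + v_{7} = v_{5}  →  sig = ⟨2 | 1⟩
  P={0,6}:  v_{0} + v_{6} = v_{4} + v_{5}  →  sig = ⟨2 | 1 1⟩
  P={0,2}:  v_{0} + v_{2} = v_{4} + 2·v_{5}  →  sig = ⟨2 | 1 2⟩
  P={0,3}:  v_{0} + v_{3} = 2·v_{7}  →  sig = ⟨2 | 2⟩
  P={0,5}:  v_{0} + v_{5} = 2·v_{4}  →  sig = ⟨2 | 2⟩
  P={1,2}:  v_{1} + v_{2} = 2·v_{6}  →  sig = ⟨2 | 2⟩
  P={2,7}:  v_{2} + v_{7} = 2·v_{5}  →  sig = ⟨2 | 2⟩
  P={4,6}:  v_{4} + v_{6} = 2·v_{5}  →  sig = ⟨2 | 2⟩
  P={2,4}:  v_{2} + v_{4} = 3·v_{5}  →  sig = ⟨2 | 3⟩

Signatures (|P|; sorted positive RHS coefficients), sorted:
    |P|=2: 20 collections, coeffs (), (), (1), (1), (1), (1), (1), (1), (1), (1), (1), (1), (1,1), (1,2), (2), (2), (2), (2), (2), (3)


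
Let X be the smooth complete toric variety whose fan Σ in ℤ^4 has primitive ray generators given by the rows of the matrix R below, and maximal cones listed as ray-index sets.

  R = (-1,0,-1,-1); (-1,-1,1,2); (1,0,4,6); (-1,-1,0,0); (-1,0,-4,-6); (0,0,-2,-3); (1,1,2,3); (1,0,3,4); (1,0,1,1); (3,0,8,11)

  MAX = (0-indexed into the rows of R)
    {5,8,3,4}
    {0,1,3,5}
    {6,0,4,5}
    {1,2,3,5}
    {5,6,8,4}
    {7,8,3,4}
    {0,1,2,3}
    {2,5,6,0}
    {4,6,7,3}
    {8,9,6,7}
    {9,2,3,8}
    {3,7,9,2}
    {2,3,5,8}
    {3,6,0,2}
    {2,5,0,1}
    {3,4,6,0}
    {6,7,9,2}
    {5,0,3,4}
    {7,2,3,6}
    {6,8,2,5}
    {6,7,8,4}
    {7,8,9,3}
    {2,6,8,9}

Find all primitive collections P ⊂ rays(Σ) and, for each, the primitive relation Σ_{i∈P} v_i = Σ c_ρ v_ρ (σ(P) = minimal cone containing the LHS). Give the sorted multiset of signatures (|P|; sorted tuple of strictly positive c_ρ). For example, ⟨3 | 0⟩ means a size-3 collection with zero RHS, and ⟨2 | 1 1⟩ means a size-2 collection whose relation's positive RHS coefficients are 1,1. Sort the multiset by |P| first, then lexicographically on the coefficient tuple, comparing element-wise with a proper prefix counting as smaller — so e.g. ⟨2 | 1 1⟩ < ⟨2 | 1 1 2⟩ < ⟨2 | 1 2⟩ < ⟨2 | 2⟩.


|primitive collections| = 17. Relations:

  • {0,8}:  v_{0} + v_{8} = 0 — sig = ⟨2 | 0⟩
  • {2,4}:  v_{2} + v_{4} = 0 — sig = ⟨2 | 0⟩
  • {5,7}:  v_{5} + v_{7} = v_{8} — sig = ⟨2 | 1⟩
  • {0,7}:  v_{0} + v_{7} = v_{3} + v_{6} — sig = ⟨2 | 1 1⟩
  • {0,9}:  v_{0} + v_{9} = v_{2} + v_{7} — sig = ⟨2 | 1 1⟩
  • {1,6}:  v_{1} + v_{6} = v_{0} + v_{2} — sig = ⟨2 | 1 1⟩
  • {1,7}:  v_{1} + v_{7} = v_{2} + v_{3} — sig = ⟨2 | 1 1⟩
  • {4,9}:  v_{4} + v_{9} = v_{7} + v_{8} — sig = ⟨2 | 1 1⟩
  • {1,4}:  v_{1} + v_{4} = v_{0} + v_{3} + v_{5} — sig = ⟨2 | 1 1 1⟩
  • {1,8}:  v_{1} + v_{8} = v_{2} + v_{3} + v_{5} — sig = ⟨2 | 1 1 1⟩
  • {1,9}:  v_{1} + v_{9} = 2·v_{2} + v_{3} + v_{8} — sig = ⟨2 | 1 1 2⟩
  • {5,9}:  v_{5} + v_{9} = v_{2} + 2·v_{8} — sig = ⟨2 | 1 2⟩
  • {3,5,6}:  v_{3} + v_{5} + v_{6} = 0 — sig = ⟨3 | 0⟩
  • {2,7,8}:  v_{2} + v_{7} + v_{8} = v_{9} — sig = ⟨3 | 1⟩
  • {3,6,8}:  v_{3} + v_{6} + v_{8} = v_{7} — sig = ⟨3 | 1⟩
  • {3,6,9}:  v_{3} + v_{6} + v_{9} = v_{2} + 2·v_{7} — sig = ⟨3 | 1 2⟩
  • {0,2,3,5}:  v_{0} + v_{2} + v_{3} + v_{5} = v_{1} — sig = ⟨4 | 1⟩

Signatures (|P|; sorted positive RHS coefficients), sorted:
    |P|=2: 12 collections, coeffs (), (), (1), (1,1), (1,1), (1,1), (1,1), (1,1), (1,1,1), (1,1,1), (1,1,2), (1,2)
    |P|=3: 4 collections, coeffs (), (1), (1), (1,2)
    |P|=4: 1 collection, coeffs (1)


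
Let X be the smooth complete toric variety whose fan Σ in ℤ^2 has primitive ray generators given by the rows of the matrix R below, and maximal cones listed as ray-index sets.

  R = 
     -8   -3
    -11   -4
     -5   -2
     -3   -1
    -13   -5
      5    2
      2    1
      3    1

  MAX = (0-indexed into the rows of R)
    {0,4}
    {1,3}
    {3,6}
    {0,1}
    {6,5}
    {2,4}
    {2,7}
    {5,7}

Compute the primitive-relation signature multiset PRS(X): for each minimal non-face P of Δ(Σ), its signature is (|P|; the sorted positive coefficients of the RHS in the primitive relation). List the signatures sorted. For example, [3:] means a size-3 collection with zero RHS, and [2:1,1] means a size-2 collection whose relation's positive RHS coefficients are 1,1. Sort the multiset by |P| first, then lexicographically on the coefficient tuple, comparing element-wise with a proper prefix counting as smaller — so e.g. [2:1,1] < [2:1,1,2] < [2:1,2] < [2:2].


The 20 primitive collections of Σ (r=8, n=2):

  • {2,5}:  v_{2} + v_{5} = 0 ; sig = [2:]
  • {3,7}:  v_{3} + v_{7} = 0 ; sig = [2:]
  • {0,2}:  v_{0} + v_{2} = v_{4} ; sig = [2:1]
  • {0,3}:  v_{0} + v_{3} = v_{1} ; sig = [2:1]
  • {0,5}:  v_{0} + v_{5} = v_{3} ; sig = [2:1]
  • {0,7}:  v_{0} + v_{7} = v_{2} ; sig = [2:1]
  • {1,7}:  v_{1} + v_{7} = v_{0} ; sig = [2:1]
  • {2,3}:  v_{2} + v_{3} = v_{0} ; sig = [2:1]
  • {2,6}:  v_{2} + v_{6} = v_{3} ; sig = [2:1]
  • {3,5}:  v_{3} + v_{5} = v_{6} ; sig = [2:1]
  • {4,5}:  v_{4} + v_{5} = v_{0} ; sig = [2:1]
  • {4,6}:  v_{4} + v_{6} = v_{1} ; sig = [2:1]
  • {6,7}:  v_{6} + v_{7} = v_{5} ; sig = [2:1]
  • {0,6}:  v_{0} + v_{6} = 2·v_{3} ; sig = [2:2]
  • {1,2}:  v_{1} + v_{2} = 2·v_{0} ; sig = [2:2]
  • {1,5}:  v_{1} + v_{5} = 2·v_{3} ; sig = [2:2]
  • {3,4}:  v_{3} + v_{4} = 2·v_{0} ; sig = [2:2]
  • {4,7}:  v_{4} + v_{7} = 2·v_{2} ; sig = [2:2]
  • {1,4}:  v_{1} + v_{4} = 3·v_{0} ; sig = [2:3]
  • {1,6}:  v_{1} + v_{6} = 3·v_{3} ; sig = [2:3]

Hence PRS(X_Σ) =
    [2:]
    [2:]
    [2:1]
    [2:1]
    [2:1]
    [2:1]
    [2:1]
    [2:1]
    [2:1]
    [2:1]
    [2:1]
    [2:1]
    [2:1]
    [2:2]
    [2:2]
    [2:2]
    [2:2]
    [2:2]
    [2:3]
    [2:3]


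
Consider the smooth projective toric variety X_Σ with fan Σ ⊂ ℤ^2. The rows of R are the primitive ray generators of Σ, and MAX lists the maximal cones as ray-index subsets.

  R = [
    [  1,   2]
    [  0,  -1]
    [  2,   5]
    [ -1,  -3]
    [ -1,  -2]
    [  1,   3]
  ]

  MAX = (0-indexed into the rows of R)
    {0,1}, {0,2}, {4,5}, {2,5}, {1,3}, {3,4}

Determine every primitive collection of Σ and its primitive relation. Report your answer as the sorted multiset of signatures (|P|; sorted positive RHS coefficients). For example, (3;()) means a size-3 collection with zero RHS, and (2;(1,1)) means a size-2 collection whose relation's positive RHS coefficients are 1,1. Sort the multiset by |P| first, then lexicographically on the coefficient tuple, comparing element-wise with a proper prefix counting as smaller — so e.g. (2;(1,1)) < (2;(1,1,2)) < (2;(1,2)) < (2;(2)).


Minimal non-faces — 9 found among 6 rays, 6 max cones:

  P={0,4}:  v_{0} + v_{4} = 0  →  sig = (2;())
  P={3,5}:  v_{3} + v_{5} = 0  →  sig = (2;())
  P={0,3}:  v_{0} + v_{3} = v_{1}  →  sig = (2;(1))
  P={0,5}:  v_{0} + v_{5} = v_{2}  →  sig = (2;(1))
  P={1,4}:  v_{1} + v_{4} = v_{3}  →  sig = (2;(1))
  P={1,5}:  v_{1} + v_{5} = v_{0}  →  sig = (2;(1))
  P={2,3}:  v_{2} + v_{3} = v_{0}  →  sig = (2;(1))
  P={2,4}:  v_{2} + v_{4} = v_{5}  →  sig = (2;(1))
  P={1,2}:  v_{1} + v_{2} = 2·v_{0}  →  sig = (2;(2))

so the primitive-relation signature multiset is
[(2;()), (2;()), (2;(1)), (2;(1)), (2;(1)), (2;(1)), (2;(1)), (2;(1)), (2;(2))]


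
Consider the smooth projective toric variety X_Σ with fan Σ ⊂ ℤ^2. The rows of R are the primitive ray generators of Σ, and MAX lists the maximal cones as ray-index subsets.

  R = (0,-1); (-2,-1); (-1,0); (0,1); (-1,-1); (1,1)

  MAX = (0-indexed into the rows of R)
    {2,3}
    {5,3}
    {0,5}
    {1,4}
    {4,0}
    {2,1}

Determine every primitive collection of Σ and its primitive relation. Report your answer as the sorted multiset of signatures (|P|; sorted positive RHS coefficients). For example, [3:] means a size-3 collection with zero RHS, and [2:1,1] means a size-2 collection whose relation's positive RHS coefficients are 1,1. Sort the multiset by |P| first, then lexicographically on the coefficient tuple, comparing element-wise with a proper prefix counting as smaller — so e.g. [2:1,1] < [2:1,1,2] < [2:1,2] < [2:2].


9 minimal non-faces of Δ(Σ) (on 6 rays):

  {0,3}:  v_{0} + v_{3} = 0  ⇒ sig = [2:]
  {4,5}:  v_{4} + v_{5} = 0  ⇒ sig = [2:]
  {0,2}:  v_{0} + v_{2} = v_{4}  ⇒ sig = [2:1]
  {1,5}:  v_{1} + v_{5} = v_{2}  ⇒ sig = [2:1]
  {2,4}:  v_{2} + v_{4} = v_{1}  ⇒ sig = [2:1]
  {2,5}:  v_{2} + v_{5} = v_{3}  ⇒ sig = [2:1]
  {3,4}:  v_{3} + v_{4} = v_{2}  ⇒ sig = [2:1]
  {0,1}:  v_{0} + v_{1} = 2·v_{4}  ⇒ sig = [2:2]
  {1,3}:  v_{1} + v_{3} = 2·v_{2}  ⇒ sig = [2:2]

Sorted signature multiset PRS(X):
    [2:]
    [2:]
    [2:1]
    [2:1]
    [2:1]
    [2:1]
    [2:1]
    [2:2]
    [2:2]


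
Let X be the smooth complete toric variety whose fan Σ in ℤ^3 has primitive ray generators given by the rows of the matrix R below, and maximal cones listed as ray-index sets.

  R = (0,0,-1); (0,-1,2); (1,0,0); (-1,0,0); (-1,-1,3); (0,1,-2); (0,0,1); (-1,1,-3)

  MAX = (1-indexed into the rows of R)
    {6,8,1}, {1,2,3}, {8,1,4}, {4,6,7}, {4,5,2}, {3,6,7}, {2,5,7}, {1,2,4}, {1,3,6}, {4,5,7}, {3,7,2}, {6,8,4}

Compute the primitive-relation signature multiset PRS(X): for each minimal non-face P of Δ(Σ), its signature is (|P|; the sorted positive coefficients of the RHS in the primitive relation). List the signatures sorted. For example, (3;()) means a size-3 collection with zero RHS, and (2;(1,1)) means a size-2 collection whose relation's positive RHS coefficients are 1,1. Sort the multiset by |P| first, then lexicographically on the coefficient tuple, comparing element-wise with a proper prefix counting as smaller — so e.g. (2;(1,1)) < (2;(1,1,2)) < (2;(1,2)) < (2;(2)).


|primitive collections| = 12. Relations:

  P={1,7}:  v_{1} + v_{7} = 0  →  sig = (2;())
  P={2,6}:  v_{2} + v_{6} = 0  →  sig = (2;())
  P={3,4}:  v_{3} + v_{4} = 0  →  sig = (2;())
  P={1,5}:  v_{1} + v_{5} = v_{2} + v_{4}  →  sig = (2;(1,1))
  P={2,8}:  v_{2} + v_{8} = v_{1} + v_{4}  →  sig = (2;(1,1))
  P={3,5}:  v_{3} + v_{5} = v_{2} + v_{7}  →  sig = (2;(1,1))
  P={3,8}:  v_{3} + v_{8} = v_{1} + v_{6}  →  sig = (2;(1,1))
  P={5,6}:  v_{5} + v_{6} = v_{4} + v_{7}  →  sig = (2;(1,1))
  P={7,8}:  v_{7} + v_{8} = v_{4} + v_{6}  →  sig = (2;(1,1))
  P={5,8}:  v_{5} + v_{8} = 2·v_{4}  →  sig = (2;(2))
  P={1,4,6}:  v_{1} + v_{4} + v_{6} = v_{8}  →  sig = (3;(1))
  P={2,4,7}:  v_{2} + v_{4} + v_{7} = v_{5}  →  sig = (3;(1))

so the primitive-relation signature multiset is
[(2;()), (2;()), (2;()), (2;(1,1)), (2;(1,1)), (2;(1,1)), (2;(1,1)), (2;(1,1)), (2;(1,1)), (2;(2)), (3;(1)), (3;(1))]


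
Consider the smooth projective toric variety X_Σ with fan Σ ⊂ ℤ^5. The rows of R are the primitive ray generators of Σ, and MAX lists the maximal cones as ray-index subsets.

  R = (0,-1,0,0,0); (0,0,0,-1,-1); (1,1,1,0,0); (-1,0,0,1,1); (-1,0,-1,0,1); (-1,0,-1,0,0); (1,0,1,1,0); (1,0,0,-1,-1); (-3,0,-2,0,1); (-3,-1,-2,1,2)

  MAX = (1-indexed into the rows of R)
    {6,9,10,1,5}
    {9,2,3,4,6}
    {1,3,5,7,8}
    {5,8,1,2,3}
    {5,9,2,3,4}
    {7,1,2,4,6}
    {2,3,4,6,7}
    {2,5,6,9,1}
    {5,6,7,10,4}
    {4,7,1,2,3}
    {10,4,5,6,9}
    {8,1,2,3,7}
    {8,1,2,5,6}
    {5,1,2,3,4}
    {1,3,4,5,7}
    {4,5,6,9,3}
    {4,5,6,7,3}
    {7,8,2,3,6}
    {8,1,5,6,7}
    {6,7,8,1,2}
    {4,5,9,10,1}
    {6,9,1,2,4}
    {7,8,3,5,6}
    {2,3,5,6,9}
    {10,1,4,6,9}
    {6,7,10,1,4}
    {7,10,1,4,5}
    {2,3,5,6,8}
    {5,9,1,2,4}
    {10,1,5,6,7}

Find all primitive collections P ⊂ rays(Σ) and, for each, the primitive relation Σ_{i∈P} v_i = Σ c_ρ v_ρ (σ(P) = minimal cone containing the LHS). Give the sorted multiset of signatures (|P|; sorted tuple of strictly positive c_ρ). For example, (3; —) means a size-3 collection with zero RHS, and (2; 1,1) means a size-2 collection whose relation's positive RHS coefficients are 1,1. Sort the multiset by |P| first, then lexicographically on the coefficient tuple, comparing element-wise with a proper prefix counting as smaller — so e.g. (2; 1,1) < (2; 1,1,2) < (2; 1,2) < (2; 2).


|primitive collections| = 11. Relations:

  P={4,8}:  v_{4} + v_{8} = 0  →  sig = (2; —)
  P={2,10}:  v_{2} + v_{10} = v_{1} + v_{9}  →  sig = (2; 1,1)
  P={3,10}:  v_{3} + v_{10} = v_{4} + v_{5}  →  sig = (2; 1,1)
  P={7,9}:  v_{7} + v_{9} = v_{4} + v_{6}  →  sig = (2; 1,1)
  P={8,9}:  v_{8} + v_{9} = v_{2} + v_{5} + v_{6}  →  sig = (2; 1,1,1)
  P={8,10}:  v_{8} + v_{10} = v_{1} + v_{5} + v_{6}  →  sig = (2; 1,1,1)
  P={1,3,6}:  v_{1} + v_{3} + v_{6} = 0  →  sig = (3; —)
  P={2,5,7}:  v_{2} + v_{5} + v_{7} = 0  →  sig = (3; —)
  P={1,3,9}:  v_{1} + v_{3} + v_{9} = v_{2} + v_{4} + v_{5}  →  sig = (3; 1,1,1)
  P={1,4,5,6}:  v_{1} + v_{4} + v_{5} + v_{6} = v_{10}  →  sig = (4; 1)
  P={2,4,5,6}:  v_{2} + v_{4} + v_{5} + v_{6} = v_{9}  →  sig = (4; 1)

Hence PRS(X_Σ) =
{ (2; —),  (2; 1,1) ×3,  (2; 1,1,1) ×2,  (3; —) ×2,  (3; 1,1,1),  (4; 1) ×2 }


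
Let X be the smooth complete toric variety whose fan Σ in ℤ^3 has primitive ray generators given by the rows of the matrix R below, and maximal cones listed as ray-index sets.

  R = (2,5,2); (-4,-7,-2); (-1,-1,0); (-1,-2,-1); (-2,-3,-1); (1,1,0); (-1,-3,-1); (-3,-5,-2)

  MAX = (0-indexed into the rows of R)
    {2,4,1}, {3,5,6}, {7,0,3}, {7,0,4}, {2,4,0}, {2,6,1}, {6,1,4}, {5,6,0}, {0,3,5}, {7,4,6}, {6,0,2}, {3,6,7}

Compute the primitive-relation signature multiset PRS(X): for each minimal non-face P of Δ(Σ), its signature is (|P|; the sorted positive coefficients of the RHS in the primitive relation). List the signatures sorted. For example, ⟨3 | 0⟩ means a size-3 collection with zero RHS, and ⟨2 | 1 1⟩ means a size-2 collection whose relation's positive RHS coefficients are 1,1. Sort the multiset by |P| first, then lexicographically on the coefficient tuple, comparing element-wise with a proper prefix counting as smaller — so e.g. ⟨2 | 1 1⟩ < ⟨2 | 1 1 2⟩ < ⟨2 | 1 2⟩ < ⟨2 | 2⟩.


14 collections generate NE(X_Σ); each relation:

  {2,5}:  v_{2} + v_{5} = 0 ; sig = ⟨2 | 0⟩
  {2,3}:  v_{2} + v_{3} = v_{4} ; sig = ⟨2 | 1⟩
  {3,4}:  v_{3} + v_{4} = v_{7} ; sig = ⟨2 | 1⟩
  {4,5}:  v_{4} + v_{5} = v_{3} ; sig = ⟨2 | 1⟩
  {1,5}:  v_{1} + v_{5} = v_{4} + v_{6} ; sig = ⟨2 | 1 1⟩
  {1,3}:  v_{1} + v_{3} = 2·v_{4} + v_{6} ; sig = ⟨2 | 1 2⟩
  {1,7}:  v_{1} + v_{7} = 3·v_{4} + v_{6} ; sig = ⟨2 | 1 3⟩
  {0,1}:  v_{0} + v_{1} = 2·v_{2} ; sig = ⟨2 | 2⟩
  {2,7}:  v_{2} + v_{7} = 2·v_{4} ; sig = ⟨2 | 2⟩
  {5,7}:  v_{5} + v_{7} = 2·v_{3} ; sig = ⟨2 | 2⟩
  {0,3,6}:  v_{0} + v_{3} + v_{6} = 0 ; sig = ⟨3 | 0⟩
  {0,4,6}:  v_{0} + v_{4} + v_{6} = v_{2} ; sig = ⟨3 | 1⟩
  {0,6,7}:  v_{0} + v_{6} + v_{7} = v_{4} ; sig = ⟨3 | 1⟩
  {2,4,6}:  v_{2} + v_{4} + v_{6} = v_{1} ; sig = ⟨3 | 1⟩

Sorted signature multiset PRS(X):
{ ⟨2 | 0⟩,  ⟨2 | 1⟩ ×3,  ⟨2 | 1 1⟩,  ⟨2 | 1 2⟩,  ⟨2 | 1 3⟩,  ⟨2 | 2⟩ ×3,  ⟨3 | 0⟩,  ⟨3 | 1⟩ ×3 }


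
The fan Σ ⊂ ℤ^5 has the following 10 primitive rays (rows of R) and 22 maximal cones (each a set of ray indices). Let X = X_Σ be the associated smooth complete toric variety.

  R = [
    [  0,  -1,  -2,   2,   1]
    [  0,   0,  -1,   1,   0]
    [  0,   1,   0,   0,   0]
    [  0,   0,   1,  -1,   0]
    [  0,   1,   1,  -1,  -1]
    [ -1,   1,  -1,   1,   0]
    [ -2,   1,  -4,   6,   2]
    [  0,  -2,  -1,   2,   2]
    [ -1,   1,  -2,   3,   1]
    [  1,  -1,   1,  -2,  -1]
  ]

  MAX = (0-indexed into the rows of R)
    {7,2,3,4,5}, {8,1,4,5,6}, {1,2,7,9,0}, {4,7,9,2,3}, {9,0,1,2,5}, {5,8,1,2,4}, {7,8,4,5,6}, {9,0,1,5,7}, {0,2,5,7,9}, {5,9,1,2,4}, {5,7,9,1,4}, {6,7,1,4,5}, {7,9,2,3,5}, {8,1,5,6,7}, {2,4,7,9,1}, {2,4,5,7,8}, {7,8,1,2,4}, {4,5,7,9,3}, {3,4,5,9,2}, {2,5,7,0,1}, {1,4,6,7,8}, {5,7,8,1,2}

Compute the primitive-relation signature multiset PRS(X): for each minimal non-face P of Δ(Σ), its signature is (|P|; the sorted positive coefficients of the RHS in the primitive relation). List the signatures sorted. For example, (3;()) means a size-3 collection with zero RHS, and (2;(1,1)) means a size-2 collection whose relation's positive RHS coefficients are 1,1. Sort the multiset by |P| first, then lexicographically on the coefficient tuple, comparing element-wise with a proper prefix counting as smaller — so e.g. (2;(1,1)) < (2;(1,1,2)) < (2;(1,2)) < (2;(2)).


Minimal non-faces — 14 found among 10 rays, 22 max cones:

  • {1,3}:  v_{1} + v_{3} = 0  →  sig = (2;())
  • {0,4}:  v_{0} + v_{4} = v_{1}  →  sig = (2;(1))
  • {8,9}:  v_{8} + v_{9} = v_{1}  →  sig = (2;(1))
  • {0,3}:  v_{0} + v_{3} = v_{2} + v_{5} + v_{7} + v_{9}  →  sig = (2;(1,1,1,1))
  • {3,6}:  v_{3} + v_{6} = v_{4} + v_{5} + v_{7} + v_{8}  →  sig = (2;(1,1,1,1))
  • {3,8}:  v_{3} + v_{8} = v_{2} + v_{4} + v_{5} + v_{7}  →  sig = (2;(1,1,1,1))
  • {0,6}:  v_{0} + v_{6} = 2·v_{1} + v_{5} + v_{7} + v_{8}  →  sig = (2;(1,1,1,2))
  • {0,8}:  v_{0} + v_{8} = 2·v_{1} + v_{2} + v_{5} + v_{7}  →  sig = (2;(1,1,1,2))
  • {6,9}:  v_{6} + v_{9} = 2·v_{1} + v_{4} + v_{5} + v_{7}  →  sig = (2;(1,1,1,2))
  • {2,6}:  v_{2} + v_{6} = 2·v_{8}  →  sig = (2;(2))
  • {2,4,5,7,9}:  v_{2} + v_{4} + v_{5} + v_{7} + v_{9} = 0  →  sig = (5;())
  • {1,2,4,5,7}:  v_{1} + v_{2} + v_{4} + v_{5} + v_{7} = v_{8}  →  sig = (5;(1))
  • {1,2,5,7,9}:  v_{1} + v_{2} + v_{5} + v_{7} + v_{9} = v_{0}  →  sig = (5;(1))
  • {1,4,5,7,8}:  v_{1} + v_{4} + v_{5} + v_{7} + v_{8} = v_{6}  →  sig = (5;(1))

Signatures (|P|; sorted positive RHS coefficients), sorted:
    (2;())
    (2;(1))
    (2;(1))
    (2;(1,1,1,1))
    (2;(1,1,1,1))
    (2;(1,1,1,1))
    (2;(1,1,1,2))
    (2;(1,1,1,2))
    (2;(1,1,1,2))
    (2;(2))
    (5;())
    (5;(1))
    (5;(1))
    (5;(1))


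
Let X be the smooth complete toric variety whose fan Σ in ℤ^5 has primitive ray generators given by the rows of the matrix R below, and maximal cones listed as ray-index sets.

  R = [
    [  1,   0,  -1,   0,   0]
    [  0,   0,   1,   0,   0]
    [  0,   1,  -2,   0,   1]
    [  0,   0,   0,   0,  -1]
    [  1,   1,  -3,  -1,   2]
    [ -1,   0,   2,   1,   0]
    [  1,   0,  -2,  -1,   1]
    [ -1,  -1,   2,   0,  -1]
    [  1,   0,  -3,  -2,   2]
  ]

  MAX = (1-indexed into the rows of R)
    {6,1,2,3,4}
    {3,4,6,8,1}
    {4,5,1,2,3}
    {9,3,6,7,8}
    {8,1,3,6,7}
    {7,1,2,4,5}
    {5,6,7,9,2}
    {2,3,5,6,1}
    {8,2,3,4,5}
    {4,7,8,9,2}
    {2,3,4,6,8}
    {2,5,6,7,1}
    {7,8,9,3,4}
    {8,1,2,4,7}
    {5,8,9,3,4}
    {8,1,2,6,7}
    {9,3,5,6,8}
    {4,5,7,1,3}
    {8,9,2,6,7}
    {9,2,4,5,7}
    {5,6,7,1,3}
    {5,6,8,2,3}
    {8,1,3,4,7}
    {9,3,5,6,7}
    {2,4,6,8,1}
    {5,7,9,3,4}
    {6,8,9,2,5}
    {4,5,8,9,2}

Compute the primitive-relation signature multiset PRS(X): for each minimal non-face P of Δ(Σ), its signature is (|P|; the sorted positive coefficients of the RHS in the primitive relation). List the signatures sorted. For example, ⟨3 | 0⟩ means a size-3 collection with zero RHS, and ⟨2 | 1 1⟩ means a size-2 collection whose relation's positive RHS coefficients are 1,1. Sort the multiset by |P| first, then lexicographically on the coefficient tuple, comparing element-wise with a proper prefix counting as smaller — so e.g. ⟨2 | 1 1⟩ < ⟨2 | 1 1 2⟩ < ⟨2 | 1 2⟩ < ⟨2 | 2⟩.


9 collections generate NE(X_Σ); each relation:

  P={1,9}:  v_{1} + v_{9} = 2·v_{7} — sig = ⟨2 | 2⟩
  P={4,6,7}:  v_{4} + v_{6} + v_{7} = 0 — sig = ⟨3 | 0⟩
  P={1,5,8}:  v_{1} + v_{5} + v_{8} = v_{7} — sig = ⟨3 | 1⟩
  P={2,3,7}:  v_{2} + v_{3} + v_{7} = v_{5} — sig = ⟨3 | 1⟩
  P={5,7,8}:  v_{5} + v_{7} + v_{8} = v_{9} — sig = ⟨3 | 1⟩
  P={4,5,6}:  v_{4} + v_{5} + v_{6} = v_{2} + v_{3} — sig = ⟨3 | 1 1⟩
  P={4,6,9}:  v_{4} + v_{6} + v_{9} = v_{5} + v_{8} — sig = ⟨3 | 1 1⟩
  P={2,3,9}:  v_{2} + v_{3} + v_{9} = 2·v_{5} + v_{8} — sig = ⟨3 | 1 2⟩
  P={1,2,3,8}:  v_{1} + v_{2} + v_{3} + v_{8} = 0 — sig = ⟨4 | 0⟩

Signatures (|P|; sorted positive RHS coefficients), sorted:
[⟨2 | 2⟩, ⟨3 | 0⟩, ⟨3 | 1⟩, ⟨3 | 1⟩, ⟨3 | 1⟩, ⟨3 | 1 1⟩, ⟨3 | 1 1⟩, ⟨3 | 1 2⟩, ⟨4 | 0⟩]


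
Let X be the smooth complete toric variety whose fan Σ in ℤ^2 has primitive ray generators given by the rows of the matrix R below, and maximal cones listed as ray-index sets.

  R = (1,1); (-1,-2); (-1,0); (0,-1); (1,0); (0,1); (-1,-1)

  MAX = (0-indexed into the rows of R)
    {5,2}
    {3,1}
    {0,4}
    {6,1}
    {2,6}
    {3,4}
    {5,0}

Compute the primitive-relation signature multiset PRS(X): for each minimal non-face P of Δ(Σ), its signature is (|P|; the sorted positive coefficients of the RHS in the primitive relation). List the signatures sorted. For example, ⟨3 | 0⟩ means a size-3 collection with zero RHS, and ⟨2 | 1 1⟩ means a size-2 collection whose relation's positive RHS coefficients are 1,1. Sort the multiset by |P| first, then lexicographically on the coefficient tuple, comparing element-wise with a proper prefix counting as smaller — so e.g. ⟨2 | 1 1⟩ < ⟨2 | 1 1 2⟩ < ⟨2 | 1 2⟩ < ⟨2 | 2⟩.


14 collections generate NE(X_Σ); each relation:

  {0,6}:  v_{0} + v_{6} = 0  so sig = ⟨2 | 0⟩
  {2,4}:  v_{2} + v_{4} = 0  so sig = ⟨2 | 0⟩
  {3,5}:  v_{3} + v_{5} = 0  so sig = ⟨2 | 0⟩
  {0,1}:  v_{0} + v_{1} = v_{3}  so sig = ⟨2 | 1⟩
  {0,2}:  v_{0} + v_{2} = v_{5}  so sig = ⟨2 | 1⟩
  {0,3}:  v_{0} + v_{3} = v_{4}  so sig = ⟨2 | 1⟩
  {1,5}:  v_{1} + v_{5} = v_{6}  so sig = ⟨2 | 1⟩
  {2,3}:  v_{2} + v_{3} = v_{6}  so sig = ⟨2 | 1⟩
  {3,6}:  v_{3} + v_{6} = v_{1}  so sig = ⟨2 | 1⟩
  {4,5}:  v_{4} + v_{5} = v_{0}  so sig = ⟨2 | 1⟩
  {4,6}:  v_{4} + v_{6} = v_{3}  so sig = ⟨2 | 1⟩
  {5,6}:  v_{5} + v_{6} = v_{2}  so sig = ⟨2 | 1⟩
  {1,2}:  v_{1} + v_{2} = 2·v_{6}  so sig = ⟨2 | 2⟩
  {1,4}:  v_{1} + v_{4} = 2·v_{3}  so sig = ⟨2 | 2⟩

Hence PRS(X_Σ) =
    ⟨2 | 0⟩
    ⟨2 | 0⟩
    ⟨2 | 0⟩
    ⟨2 | 1⟩
    ⟨2 | 1⟩
    ⟨2 | 1⟩
    ⟨2 | 1⟩
    ⟨2 | 1⟩
    ⟨2 | 1⟩
    ⟨2 | 1⟩
    ⟨2 | 1⟩
    ⟨2 | 1⟩
    ⟨2 | 2⟩
    ⟨2 | 2⟩


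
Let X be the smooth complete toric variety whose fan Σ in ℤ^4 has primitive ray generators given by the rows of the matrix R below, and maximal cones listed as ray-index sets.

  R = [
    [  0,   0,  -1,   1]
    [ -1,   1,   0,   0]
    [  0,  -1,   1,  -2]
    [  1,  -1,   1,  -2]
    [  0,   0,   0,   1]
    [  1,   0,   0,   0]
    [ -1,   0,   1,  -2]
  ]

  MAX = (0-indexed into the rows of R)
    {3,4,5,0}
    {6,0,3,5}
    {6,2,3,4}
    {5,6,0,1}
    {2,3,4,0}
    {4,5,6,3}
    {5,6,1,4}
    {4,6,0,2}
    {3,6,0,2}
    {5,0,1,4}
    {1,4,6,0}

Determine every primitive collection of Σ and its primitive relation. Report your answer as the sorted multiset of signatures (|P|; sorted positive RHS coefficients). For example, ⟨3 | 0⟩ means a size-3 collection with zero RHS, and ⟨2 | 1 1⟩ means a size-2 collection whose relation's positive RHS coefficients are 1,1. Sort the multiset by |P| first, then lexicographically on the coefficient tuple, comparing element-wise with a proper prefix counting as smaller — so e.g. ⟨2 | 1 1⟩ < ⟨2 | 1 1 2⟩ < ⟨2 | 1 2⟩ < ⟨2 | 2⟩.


|primitive collections| = 5. Relations:

  • {1,2}:  v_{1} + v_{2} = v_{6}  ⇒ sig = ⟨2 | 1⟩
  • {2,5}:  v_{2} + v_{5} = v_{3}  ⇒ sig = ⟨2 | 1⟩
  • {1,3}:  v_{1} + v_{3} = v_{5} + v_{6}  ⇒ sig = ⟨2 | 1 1⟩
  • {0,4,5,6}:  v_{0} + v_{4} + v_{5} + v_{6} = 0  ⇒ sig = ⟨4 | 0⟩
  • {0,3,4,6}:  v_{0} + v_{3} + v_{4} + v_{6} = v_{2}  ⇒ sig = ⟨4 | 1⟩

Hence PRS(X_Σ) =
    ⟨2 | 1⟩
    ⟨2 | 1⟩
    ⟨2 | 1 1⟩
    ⟨4 | 0⟩
    ⟨4 | 1⟩
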